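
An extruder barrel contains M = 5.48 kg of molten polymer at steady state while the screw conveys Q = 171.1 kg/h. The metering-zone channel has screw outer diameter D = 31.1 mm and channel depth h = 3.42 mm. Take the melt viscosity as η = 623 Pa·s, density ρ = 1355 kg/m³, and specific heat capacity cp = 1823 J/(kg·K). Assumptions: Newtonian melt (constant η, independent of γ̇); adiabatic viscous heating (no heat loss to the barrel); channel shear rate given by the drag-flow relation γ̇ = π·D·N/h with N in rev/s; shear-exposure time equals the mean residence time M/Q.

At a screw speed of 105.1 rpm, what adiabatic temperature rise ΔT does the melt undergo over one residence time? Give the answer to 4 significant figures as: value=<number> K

Q_s = Q / 3600 = 171.1 / 3600 = 0.0475278 kg/s
Mean residence time: t_res = M/Q_s = 5.48 kg / 0.0475278 kg/s = 115.301 s
Geometry in metres: D = 31.1 mm → 0.0311 m, h = 3.42 mm → 0.00342 m; screw speed N = 105.1 rpm = 1.75167 rev/s
γ̇ = π D N / h = (π)(0.0311)(1.75167) / 0.00342 = 50.0421 s⁻¹
ΔT = η·γ̇²·t_res/(ρ·cp) = [623 × 50.0421² × 115.301] / [1355 × 1823] = 72.8226 K

value=72.82 K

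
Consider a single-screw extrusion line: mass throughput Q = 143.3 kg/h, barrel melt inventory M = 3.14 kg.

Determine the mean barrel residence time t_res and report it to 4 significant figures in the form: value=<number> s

Throughput in SI: Q_s = 143.3 kg/h ÷ 3600 s/h = 0.0398056 kg/s
t_res = M / Q_s = 3.14 / 0.0398056 = 78.8835 s

value=78.88 s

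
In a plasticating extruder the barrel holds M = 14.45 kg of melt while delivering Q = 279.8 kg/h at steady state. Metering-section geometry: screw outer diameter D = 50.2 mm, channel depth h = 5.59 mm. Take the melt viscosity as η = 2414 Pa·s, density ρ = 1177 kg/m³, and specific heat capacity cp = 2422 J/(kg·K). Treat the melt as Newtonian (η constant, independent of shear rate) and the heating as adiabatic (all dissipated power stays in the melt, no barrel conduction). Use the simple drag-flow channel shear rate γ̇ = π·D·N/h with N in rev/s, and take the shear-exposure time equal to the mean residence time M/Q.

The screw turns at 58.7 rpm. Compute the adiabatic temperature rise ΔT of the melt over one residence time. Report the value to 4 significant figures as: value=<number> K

Convert throughput: Q = 279.8 kg/h = 279.8/3600 = 0.0777222 kg/s
Mean residence time: t_res = M/Q_s = 14.45 kg / 0.0777222 kg/s = 185.919 s
D = 50.2 mm = 0.0502 m;  h = 5.59 mm = 0.00559 m;  N = 58.7 rpm / 60 = 0.978333 rev/s
γ̇ = π D N / h = (π)(0.0502)(0.978333) / 0.00559 = 27.6012 s⁻¹
ΔT = η·γ̇²·t_res/(ρ·cp) = [2414 × 27.6012² × 185.919] / [1177 × 2422] = 119.941 K

value=119.9 K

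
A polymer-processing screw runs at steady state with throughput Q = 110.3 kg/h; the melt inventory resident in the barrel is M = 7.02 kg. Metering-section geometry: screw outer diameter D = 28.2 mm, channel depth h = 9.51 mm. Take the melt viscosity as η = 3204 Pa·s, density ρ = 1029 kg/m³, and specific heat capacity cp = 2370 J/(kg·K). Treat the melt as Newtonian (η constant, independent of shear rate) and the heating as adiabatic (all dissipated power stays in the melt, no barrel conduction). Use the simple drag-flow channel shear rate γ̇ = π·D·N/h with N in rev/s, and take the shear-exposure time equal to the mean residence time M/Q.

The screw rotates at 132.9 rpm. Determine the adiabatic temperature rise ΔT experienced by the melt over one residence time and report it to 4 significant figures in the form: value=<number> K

Q_s = Q / 3600 = 110.3 / 3600 = 0.0306389 kg/s
t_res = M / Q_s = 7.02 ÷ 0.0306389 = 229.121 s
Geometry in metres: D = 28.2 mm → 0.0282 m, h = 9.51 mm → 0.00951 m; screw speed N = 132.9 rpm = 2.215 rev/s
γ̇ = π·D·N / h = π · 0.0282 · 2.215 / 0.00951 = 20.6344 s⁻¹
Adiabatic rise: ΔT = η γ̇² t_res / (ρ cp) = 3204·(20.6344)²·229.121 / (1029·2370) = 128.167 K

value=128.2 K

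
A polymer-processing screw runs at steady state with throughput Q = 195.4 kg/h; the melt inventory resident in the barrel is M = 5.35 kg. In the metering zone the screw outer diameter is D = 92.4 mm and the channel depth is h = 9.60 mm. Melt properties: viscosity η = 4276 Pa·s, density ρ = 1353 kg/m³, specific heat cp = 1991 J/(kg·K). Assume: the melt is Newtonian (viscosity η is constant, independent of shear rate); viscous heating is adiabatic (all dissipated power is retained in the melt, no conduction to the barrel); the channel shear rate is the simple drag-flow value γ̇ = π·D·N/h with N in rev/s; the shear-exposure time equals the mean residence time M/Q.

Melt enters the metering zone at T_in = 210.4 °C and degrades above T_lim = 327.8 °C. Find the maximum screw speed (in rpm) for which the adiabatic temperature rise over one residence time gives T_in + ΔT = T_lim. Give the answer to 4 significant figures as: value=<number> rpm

value=54.35 rpm

Throughput in SI: Q_s = 195.4 kg/h ÷ 3600 s/h = 0.0542778 kg/s
t_res = M / Q_s = 5.35 / 0.0542778 = 98.567 s
D = 92.4 mm = 0.0924 m;  h = 9.60 mm = 0.0096 m
ΔT_a = T_lim − T_in = 327.8 − 210.4 = 117.4 K
Invert ΔT = ηγ̇²t_res/(ρcp) for γ̇: γ̇_max² = ΔT_a ρ cp / (η t_res) = 117.4·1353·1991 / (4276·98.567) = 750.357 s⁻²
Take the square root: γ̇_max = √(750.357) = 27.3926 s⁻¹
N_max = γ̇_max·h / (π·D) = 27.3926 · 0.0096 / (π · 0.0924) = 0.905906 rev/s = 54.3544 rpm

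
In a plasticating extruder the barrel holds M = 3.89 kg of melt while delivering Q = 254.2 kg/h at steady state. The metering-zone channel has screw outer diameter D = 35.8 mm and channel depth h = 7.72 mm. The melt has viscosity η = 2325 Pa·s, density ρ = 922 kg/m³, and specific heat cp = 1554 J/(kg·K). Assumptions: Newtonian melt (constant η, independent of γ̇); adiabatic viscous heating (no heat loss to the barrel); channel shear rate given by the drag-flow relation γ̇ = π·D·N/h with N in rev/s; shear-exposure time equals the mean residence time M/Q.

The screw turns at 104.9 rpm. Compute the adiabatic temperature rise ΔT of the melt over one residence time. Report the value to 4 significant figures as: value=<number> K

value=58.00 K

Q_s = Q / 3600 = 254.2 / 3600 = 0.0706111 kg/s
t_res = M / Q_s = 3.89 / 0.0706111 = 55.0905 s
Geometry in metres: D = 35.8 mm → 0.0358 m, h = 7.72 mm → 0.00772 m; screw speed N = 104.9 rpm = 1.74833 rev/s
Shear rate: γ̇ = πDN/h = π·0.0358·1.74833/0.00772 = 25.4706 s⁻¹
ΔT = η·γ̇²·t_res/(ρ·cp) = [2325 × 25.4706² × 55.0905] / [922 × 1554] = 57.9959 K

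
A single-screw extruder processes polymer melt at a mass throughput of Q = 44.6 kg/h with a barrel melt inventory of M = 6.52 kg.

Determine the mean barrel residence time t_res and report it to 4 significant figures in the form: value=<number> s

value=526.3 s

Q_s = Q / 3600 = 44.6 / 3600 = 0.0123889 kg/s
Mean residence time: t_res = M/Q_s = 6.52 kg / 0.0123889 kg/s = 526.278 s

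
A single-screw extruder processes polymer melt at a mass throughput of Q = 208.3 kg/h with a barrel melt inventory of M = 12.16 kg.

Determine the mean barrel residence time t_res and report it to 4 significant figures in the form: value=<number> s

Throughput in SI: Q_s = 208.3 kg/h ÷ 3600 s/h = 0.0578611 kg/s
t_res = M / Q_s = 12.16 / 0.0578611 = 210.158 s

value=210.2 s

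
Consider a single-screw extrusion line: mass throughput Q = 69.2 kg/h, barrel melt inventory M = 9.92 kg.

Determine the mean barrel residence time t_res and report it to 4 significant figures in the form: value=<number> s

Throughput in SI: Q_s = 69.2 kg/h ÷ 3600 s/h = 0.0192222 kg/s
t_res = M / Q_s = 9.92 / 0.0192222 = 516.069 s

value=516.1 s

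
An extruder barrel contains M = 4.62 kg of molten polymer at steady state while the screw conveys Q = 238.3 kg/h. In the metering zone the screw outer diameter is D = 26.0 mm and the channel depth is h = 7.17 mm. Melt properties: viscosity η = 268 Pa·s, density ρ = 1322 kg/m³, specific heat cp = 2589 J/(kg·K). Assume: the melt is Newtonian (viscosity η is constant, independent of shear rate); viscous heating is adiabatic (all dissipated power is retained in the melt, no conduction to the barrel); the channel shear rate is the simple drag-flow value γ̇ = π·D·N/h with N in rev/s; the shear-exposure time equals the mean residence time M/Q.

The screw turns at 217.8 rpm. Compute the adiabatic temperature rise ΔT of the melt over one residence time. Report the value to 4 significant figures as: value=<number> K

value=9.346 K

Q_s = Q / 3600 = 238.3 / 3600 = 0.0661944 kg/s
Mean residence time: t_res = M/Q_s = 4.62 kg / 0.0661944 kg/s = 69.7944 s
Convert to SI: D = 0.026 m, h = 0.00717 m, N = 217.8/60 = 3.63 rev/s
γ̇ = π·D·N / h = π · 0.026 · 3.63 / 0.00717 = 41.3533 s⁻¹
Adiabatic rise: ΔT = η γ̇² t_res / (ρ cp) = 268·(41.3533)²·69.7944 / (1322·2589) = 9.34573 K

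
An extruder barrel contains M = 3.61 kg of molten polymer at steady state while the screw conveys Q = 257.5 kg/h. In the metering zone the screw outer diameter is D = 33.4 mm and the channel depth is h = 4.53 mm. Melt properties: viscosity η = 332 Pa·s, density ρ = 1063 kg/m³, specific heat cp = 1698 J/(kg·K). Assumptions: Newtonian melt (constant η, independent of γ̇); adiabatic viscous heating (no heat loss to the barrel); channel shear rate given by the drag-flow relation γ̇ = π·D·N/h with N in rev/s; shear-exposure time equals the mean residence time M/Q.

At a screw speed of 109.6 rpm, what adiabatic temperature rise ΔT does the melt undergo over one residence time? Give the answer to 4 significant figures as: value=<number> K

value=16.62 K

Throughput in SI: Q_s = 257.5 kg/h ÷ 3600 s/h = 0.0715278 kg/s
t_res = M / Q_s = 3.61 / 0.0715278 = 50.4699 s
Convert to SI: D = 0.0334 m, h = 0.00453 m, N = 109.6/60 = 1.82667 rev/s
Shear rate: γ̇ = πDN/h = π·0.0334·1.82667/0.00453 = 42.3114 s⁻¹
ΔT = η·γ̇²·t_res / (ρ·cp) = 332 · (42.3114)² · 50.4699 / (1063 · 1698) = 16.6194 K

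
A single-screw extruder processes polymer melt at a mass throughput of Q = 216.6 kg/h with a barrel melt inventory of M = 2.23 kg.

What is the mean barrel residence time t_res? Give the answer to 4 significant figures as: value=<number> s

value=37.06 s

Q_s = Q / 3600 = 216.6 / 3600 = 0.0601667 kg/s
Mean residence time: t_res = M/Q_s = 2.23 kg / 0.0601667 kg/s = 37.0637 s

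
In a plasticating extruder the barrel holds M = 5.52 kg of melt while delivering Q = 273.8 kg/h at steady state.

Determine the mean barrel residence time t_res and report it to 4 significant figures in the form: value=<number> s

value=72.58 s

Q_s = Q / 3600 = 273.8 / 3600 = 0.0760556 kg/s
Mean residence time: t_res = M/Q_s = 5.52 kg / 0.0760556 kg/s = 72.5785 s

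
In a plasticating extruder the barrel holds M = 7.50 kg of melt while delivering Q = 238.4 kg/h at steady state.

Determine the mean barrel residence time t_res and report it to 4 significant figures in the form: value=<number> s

Q_s = Q / 3600 = 238.4 / 3600 = 0.0662222 kg/s
t_res = M / Q_s = 7.50 ÷ 0.0662222 = 113.255 s

value=113.3 s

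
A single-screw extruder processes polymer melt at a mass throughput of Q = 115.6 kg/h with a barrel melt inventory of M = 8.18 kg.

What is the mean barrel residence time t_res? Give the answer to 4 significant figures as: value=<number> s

value=254.7 s

Convert throughput: Q = 115.6 kg/h = 115.6/3600 = 0.0321111 kg/s
t_res = M / Q_s = 8.18 ÷ 0.0321111 = 254.74 s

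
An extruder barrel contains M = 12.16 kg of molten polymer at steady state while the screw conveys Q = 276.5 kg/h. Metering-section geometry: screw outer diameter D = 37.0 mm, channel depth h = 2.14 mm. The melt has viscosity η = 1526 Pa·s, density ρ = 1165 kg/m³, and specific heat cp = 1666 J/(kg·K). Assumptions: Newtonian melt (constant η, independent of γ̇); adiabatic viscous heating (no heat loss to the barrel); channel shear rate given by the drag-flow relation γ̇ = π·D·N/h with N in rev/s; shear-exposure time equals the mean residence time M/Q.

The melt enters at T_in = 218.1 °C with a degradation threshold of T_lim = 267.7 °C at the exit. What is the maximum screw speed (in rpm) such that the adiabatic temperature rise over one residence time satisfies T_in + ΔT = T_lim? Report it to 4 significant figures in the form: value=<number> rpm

value=22.05 rpm

Convert throughput: Q = 276.5 kg/h = 276.5/3600 = 0.0768056 kg/s
Mean residence time: t_res = M/Q_s = 12.16 kg / 0.0768056 kg/s = 158.322 s
Convert to metres: D = 0.037 m, h = 0.00214 m
Allowable rise: ΔT_a = T_lim − T_in = 267.7 − 218.1 = 49.6 K
Invert ΔT = ηγ̇²t_res/(ρcp) for γ̇: γ̇_max² = ΔT_a ρ cp / (η t_res) = 49.6·1165·1666 / (1526·158.322) = 398.462 s⁻²
Take the square root: γ̇_max = √(398.462) = 19.9615 s⁻¹
Solve γ̇ = πDN/h for N: N_max = γ̇_max·h/(π·D) = 19.9615 × 0.00214 / (π × 0.037) = 0.367499 rev/s = 22.0499 rpm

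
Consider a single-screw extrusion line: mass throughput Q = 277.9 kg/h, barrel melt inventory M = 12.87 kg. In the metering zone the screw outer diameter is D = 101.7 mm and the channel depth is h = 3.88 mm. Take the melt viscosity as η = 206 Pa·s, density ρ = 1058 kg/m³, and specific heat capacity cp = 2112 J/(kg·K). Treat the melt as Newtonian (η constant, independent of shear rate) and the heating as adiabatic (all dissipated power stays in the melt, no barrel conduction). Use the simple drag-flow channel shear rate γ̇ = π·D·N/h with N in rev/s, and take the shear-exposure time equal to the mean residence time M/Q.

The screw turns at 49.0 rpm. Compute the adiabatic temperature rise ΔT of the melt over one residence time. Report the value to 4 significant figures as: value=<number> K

Convert throughput: Q = 277.9 kg/h = 277.9/3600 = 0.0771944 kg/s
Mean residence time: t_res = M/Q_s = 12.87 kg / 0.0771944 kg/s = 166.722 s
D = 101.7 mm = 0.1017 m;  h = 3.88 mm = 0.00388 m;  N = 49.0 rpm / 60 = 0.816667 rev/s
Shear rate: γ̇ = πDN/h = π·0.1017·0.816667/0.00388 = 67.2487 s⁻¹
ΔT = η·γ̇²·t_res/(ρ·cp) = [206 × 67.2487² × 166.722] / [1058 × 2112] = 69.5101 K

value=69.51 K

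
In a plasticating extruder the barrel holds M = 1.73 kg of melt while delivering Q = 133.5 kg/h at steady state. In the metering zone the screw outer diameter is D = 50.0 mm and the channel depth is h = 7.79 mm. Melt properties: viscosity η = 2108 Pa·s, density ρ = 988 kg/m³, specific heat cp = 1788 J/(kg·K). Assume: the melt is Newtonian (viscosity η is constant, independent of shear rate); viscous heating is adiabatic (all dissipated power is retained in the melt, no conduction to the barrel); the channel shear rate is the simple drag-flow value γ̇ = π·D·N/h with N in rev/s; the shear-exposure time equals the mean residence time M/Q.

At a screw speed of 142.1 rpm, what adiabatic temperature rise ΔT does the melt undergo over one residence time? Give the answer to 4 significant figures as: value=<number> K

Q_s = Q / 3600 = 133.5 / 3600 = 0.0370833 kg/s
t_res = M / Q_s = 1.73 / 0.0370833 = 46.6517 s
Convert to SI: D = 0.05 m, h = 0.00779 m, N = 142.1/60 = 2.36833 rev/s
γ̇ = π·D·N / h = π · 0.05 · 2.36833 / 0.00779 = 47.7557 s⁻¹
Adiabatic rise: ΔT = η γ̇² t_res / (ρ cp) = 2108·(47.7557)²·46.6517 / (988·1788) = 126.959 K

value=127.0 K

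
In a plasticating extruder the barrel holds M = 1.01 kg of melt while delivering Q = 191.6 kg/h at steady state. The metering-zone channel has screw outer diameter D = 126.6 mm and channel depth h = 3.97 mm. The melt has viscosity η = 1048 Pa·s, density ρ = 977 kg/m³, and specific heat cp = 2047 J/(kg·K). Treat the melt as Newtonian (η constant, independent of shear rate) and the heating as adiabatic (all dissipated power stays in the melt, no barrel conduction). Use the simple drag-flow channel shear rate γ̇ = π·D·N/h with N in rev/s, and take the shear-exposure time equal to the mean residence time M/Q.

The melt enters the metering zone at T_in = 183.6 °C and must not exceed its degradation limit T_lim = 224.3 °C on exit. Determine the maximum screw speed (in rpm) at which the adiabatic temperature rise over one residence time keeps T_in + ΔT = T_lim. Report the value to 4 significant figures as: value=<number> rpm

value=38.31 rpm

Q_s = Q / 3600 = 191.6 / 3600 = 0.0532222 kg/s
t_res = M / Q_s = 1.01 ÷ 0.0532222 = 18.977 s
D = 126.6 mm = 0.1266 m;  h = 3.97 mm = 0.00397 m
ΔT_a = T_lim − T_in = 224.3 − 183.6 = 40.7 K
γ̇_max² = ΔT_a·ρ·cp / (η·t_res) = [40.7 × 977 × 2047] / [1048 × 18.977] = 4092.77 s⁻²
Take the square root: γ̇_max = √(4092.77) = 63.9747 s⁻¹
N_max = γ̇_max h / (πD) = 63.9747·0.00397/(π·0.1266) = 0.63858 rev/s → ×60 = 38.3148 rpm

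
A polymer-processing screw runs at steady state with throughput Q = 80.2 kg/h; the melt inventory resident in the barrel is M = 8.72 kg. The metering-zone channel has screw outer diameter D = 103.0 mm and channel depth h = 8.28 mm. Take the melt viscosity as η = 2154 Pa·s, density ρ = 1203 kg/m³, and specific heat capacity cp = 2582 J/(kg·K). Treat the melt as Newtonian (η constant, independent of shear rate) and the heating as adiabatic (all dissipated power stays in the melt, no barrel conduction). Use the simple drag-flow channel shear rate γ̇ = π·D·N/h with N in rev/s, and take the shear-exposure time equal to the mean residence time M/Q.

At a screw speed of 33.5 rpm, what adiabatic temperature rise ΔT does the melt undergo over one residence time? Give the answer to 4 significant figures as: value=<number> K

value=129.2 K

Convert throughput: Q = 80.2 kg/h = 80.2/3600 = 0.0222778 kg/s
t_res = M / Q_s = 8.72 / 0.0222778 = 391.421 s
Convert to SI: D = 0.103 m, h = 0.00828 m, N = 33.5/60 = 0.558333 rev/s
γ̇ = π·D·N / h = π · 0.103 · 0.558333 / 0.00828 = 21.8198 s⁻¹
ΔT = η·γ̇²·t_res / (ρ·cp) = 2154 · (21.8198)² · 391.421 / (1203 · 2582) = 129.232 K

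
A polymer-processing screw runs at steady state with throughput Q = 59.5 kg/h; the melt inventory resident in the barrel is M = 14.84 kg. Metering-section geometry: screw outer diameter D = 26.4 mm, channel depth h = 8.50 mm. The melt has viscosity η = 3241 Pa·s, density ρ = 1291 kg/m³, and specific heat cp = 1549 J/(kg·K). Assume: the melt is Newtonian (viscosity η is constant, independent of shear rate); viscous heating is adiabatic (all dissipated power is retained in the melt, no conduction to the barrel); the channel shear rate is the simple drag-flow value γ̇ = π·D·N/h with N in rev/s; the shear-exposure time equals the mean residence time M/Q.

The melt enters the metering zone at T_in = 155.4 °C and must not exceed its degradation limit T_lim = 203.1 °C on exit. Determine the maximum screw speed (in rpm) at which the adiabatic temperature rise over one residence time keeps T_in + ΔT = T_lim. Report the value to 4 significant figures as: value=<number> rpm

Convert throughput: Q = 59.5 kg/h = 59.5/3600 = 0.0165278 kg/s
t_res = M / Q_s = 14.84 / 0.0165278 = 897.882 s
D = 26.4 mm = 0.0264 m;  h = 8.50 mm = 0.0085 m
Allowable rise: ΔT_a = T_lim − T_in = 203.1 − 155.4 = 47.7 K
γ̇_max² = ΔT_a·ρ·cp/(η·t_res) = 47.7·1291·1549/(3241·897.882) = 32.7791 s⁻²
γ̇_max = √32.7791 = 5.72531 s⁻¹
N_max = γ̇_max·h / (π·D) = 5.72531 · 0.0085 / (π · 0.0264) = 0.586765 rev/s = 35.2059 rpm

value=35.21 rpm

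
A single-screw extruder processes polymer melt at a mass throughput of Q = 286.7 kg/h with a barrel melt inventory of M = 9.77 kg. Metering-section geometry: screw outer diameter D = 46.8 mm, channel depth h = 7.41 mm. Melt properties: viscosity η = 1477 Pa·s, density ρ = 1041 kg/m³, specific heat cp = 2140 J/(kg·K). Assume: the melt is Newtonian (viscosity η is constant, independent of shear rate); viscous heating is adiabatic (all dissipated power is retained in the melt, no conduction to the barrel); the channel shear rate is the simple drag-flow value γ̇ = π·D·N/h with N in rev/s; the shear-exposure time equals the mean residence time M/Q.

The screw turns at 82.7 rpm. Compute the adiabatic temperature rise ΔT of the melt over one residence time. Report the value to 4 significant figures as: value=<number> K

value=60.83 K

Throughput in SI: Q_s = 286.7 kg/h ÷ 3600 s/h = 0.0796389 kg/s
Mean residence time: t_res = M/Q_s = 9.77 kg / 0.0796389 kg/s = 122.679 s
Convert to SI: D = 0.0468 m, h = 0.00741 m, N = 82.7/60 = 1.37833 rev/s
Shear rate: γ̇ = πDN/h = π·0.0468·1.37833/0.00741 = 27.3484 s⁻¹
ΔT = η·γ̇²·t_res / (ρ·cp) = 1477 · (27.3484)² · 122.679 / (1041 · 2140) = 60.8344 K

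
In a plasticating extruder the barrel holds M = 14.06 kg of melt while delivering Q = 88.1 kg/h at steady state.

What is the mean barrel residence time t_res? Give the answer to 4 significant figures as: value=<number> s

Throughput in SI: Q_s = 88.1 kg/h ÷ 3600 s/h = 0.0244722 kg/s
t_res = M / Q_s = 14.06 ÷ 0.0244722 = 574.529 s

value=574.5 s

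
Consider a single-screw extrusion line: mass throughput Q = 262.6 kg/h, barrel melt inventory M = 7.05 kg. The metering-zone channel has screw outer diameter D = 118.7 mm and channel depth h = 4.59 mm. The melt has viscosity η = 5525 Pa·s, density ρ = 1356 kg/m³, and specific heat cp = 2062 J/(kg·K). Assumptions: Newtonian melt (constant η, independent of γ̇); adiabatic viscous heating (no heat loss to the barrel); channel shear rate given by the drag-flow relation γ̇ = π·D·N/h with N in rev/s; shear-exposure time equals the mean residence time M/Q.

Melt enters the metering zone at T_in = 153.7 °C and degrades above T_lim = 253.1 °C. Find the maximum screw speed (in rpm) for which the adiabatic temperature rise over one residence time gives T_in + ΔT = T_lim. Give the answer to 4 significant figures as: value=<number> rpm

Convert throughput: Q = 262.6 kg/h = 262.6/3600 = 0.0729444 kg/s
Mean residence time: t_res = M/Q_s = 7.05 kg / 0.0729444 kg/s = 96.6489 s
Convert to metres: D = 0.1187 m, h = 0.00459 m
ΔT_a = T_lim − T_in = 253.1 °C − 153.7 °C = 99.4 K
γ̇_max² = ΔT_a·ρ·cp / (η·t_res) = [99.4 × 1356 × 2062] / [5525 × 96.6489] = 520.482 s⁻²
γ̇_max = √520.482 = 22.8141 s⁻¹
N_max = γ̇_max h / (πD) = 22.8141·0.00459/(π·0.1187) = 0.280811 rev/s → ×60 = 16.8487 rpm

value=16.85 rpm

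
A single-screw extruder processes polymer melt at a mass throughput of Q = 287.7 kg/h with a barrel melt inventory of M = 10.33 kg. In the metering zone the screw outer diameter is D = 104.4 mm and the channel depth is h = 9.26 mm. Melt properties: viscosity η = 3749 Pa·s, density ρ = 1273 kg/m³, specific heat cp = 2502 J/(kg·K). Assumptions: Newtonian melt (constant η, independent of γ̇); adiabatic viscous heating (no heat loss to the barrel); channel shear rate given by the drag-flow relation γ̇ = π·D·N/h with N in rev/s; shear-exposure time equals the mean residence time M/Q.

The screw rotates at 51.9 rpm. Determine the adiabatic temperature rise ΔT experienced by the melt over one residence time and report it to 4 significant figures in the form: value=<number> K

Convert throughput: Q = 287.7 kg/h = 287.7/3600 = 0.0799167 kg/s
t_res = M / Q_s = 10.33 / 0.0799167 = 129.26 s
D = 104.4 mm = 0.1044 m;  h = 9.26 mm = 0.00926 m;  N = 51.9 rpm / 60 = 0.865 rev/s
Shear rate: γ̇ = πDN/h = π·0.1044·0.865/0.00926 = 30.6377 s⁻¹
ΔT = η·γ̇²·t_res/(ρ·cp) = [3749 × 30.6377² × 129.26] / [1273 × 2502] = 142.815 K

value=142.8 K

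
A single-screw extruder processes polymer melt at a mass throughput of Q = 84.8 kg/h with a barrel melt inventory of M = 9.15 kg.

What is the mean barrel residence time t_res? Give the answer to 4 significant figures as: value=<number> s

value=388.4 s

Throughput in SI: Q_s = 84.8 kg/h ÷ 3600 s/h = 0.0235556 kg/s
Mean residence time: t_res = M/Q_s = 9.15 kg / 0.0235556 kg/s = 388.443 s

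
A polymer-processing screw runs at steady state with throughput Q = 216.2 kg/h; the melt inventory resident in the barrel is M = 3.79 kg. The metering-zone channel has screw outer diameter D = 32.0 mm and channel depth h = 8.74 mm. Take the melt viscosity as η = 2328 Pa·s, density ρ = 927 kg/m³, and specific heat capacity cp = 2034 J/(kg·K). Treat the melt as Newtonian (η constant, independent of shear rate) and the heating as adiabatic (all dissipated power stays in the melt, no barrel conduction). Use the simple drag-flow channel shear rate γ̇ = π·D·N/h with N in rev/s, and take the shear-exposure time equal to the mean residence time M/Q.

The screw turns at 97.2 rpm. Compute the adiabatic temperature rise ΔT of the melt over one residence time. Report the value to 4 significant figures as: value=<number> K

Convert throughput: Q = 216.2 kg/h = 216.2/3600 = 0.0600556 kg/s
t_res = M / Q_s = 3.79 ÷ 0.0600556 = 63.1082 s
D = 32.0 mm = 0.032 m;  h = 8.74 mm = 0.00874 m;  N = 97.2 rpm / 60 = 1.62 rev/s
Shear rate: γ̇ = πDN/h = π·0.032·1.62/0.00874 = 18.6339 s⁻¹
ΔT = η·γ̇²·t_res / (ρ·cp) = 2328 · (18.6339)² · 63.1082 / (927 · 2034) = 27.0549 K

value=27.05 K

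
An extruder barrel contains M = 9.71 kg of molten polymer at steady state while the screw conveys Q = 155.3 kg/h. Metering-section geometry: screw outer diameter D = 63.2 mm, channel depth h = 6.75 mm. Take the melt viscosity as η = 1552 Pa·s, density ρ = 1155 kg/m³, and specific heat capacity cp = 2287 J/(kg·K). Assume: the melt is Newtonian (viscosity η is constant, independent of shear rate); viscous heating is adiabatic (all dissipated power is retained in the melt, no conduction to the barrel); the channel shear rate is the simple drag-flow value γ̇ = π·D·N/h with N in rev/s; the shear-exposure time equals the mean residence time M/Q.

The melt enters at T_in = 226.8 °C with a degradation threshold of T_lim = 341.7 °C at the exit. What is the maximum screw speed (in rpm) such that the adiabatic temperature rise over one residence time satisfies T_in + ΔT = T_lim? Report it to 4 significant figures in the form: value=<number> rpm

Convert throughput: Q = 155.3 kg/h = 155.3/3600 = 0.0431389 kg/s
t_res = M / Q_s = 9.71 / 0.0431389 = 225.087 s
Geometry in SI: D = 63.2 mm → 0.0632 m, h = 6.75 mm → 0.00675 m
ΔT_a = T_lim − T_in = 341.7 °C − 226.8 °C = 114.9 K
γ̇_max² = ΔT_a·ρ·cp/(η·t_res) = 114.9·1155·2287/(1552·225.087) = 868.813 s⁻²
γ̇_max = sqrt(868.813) = 29.4756 s⁻¹
Solve γ̇ = πDN/h for N: N_max = γ̇_max·h/(π·D) = 29.4756 × 0.00675 / (π × 0.0632) = 1.00207 rev/s = 60.1245 rpm

value=60.12 rpm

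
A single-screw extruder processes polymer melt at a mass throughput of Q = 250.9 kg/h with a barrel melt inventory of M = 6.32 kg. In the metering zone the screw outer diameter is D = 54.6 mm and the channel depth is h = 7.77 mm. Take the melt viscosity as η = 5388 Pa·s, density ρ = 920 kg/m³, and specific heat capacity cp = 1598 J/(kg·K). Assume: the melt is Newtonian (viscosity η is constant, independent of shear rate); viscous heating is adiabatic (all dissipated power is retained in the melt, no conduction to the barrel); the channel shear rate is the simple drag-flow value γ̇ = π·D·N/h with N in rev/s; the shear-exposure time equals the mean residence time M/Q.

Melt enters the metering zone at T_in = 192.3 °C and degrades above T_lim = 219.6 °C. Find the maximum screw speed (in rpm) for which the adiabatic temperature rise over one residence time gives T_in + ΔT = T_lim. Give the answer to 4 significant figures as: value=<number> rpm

Throughput in SI: Q_s = 250.9 kg/h ÷ 3600 s/h = 0.0696944 kg/s
t_res = M / Q_s = 6.32 ÷ 0.0696944 = 90.6815 s
Geometry in SI: D = 54.6 mm → 0.0546 m, h = 7.77 mm → 0.00777 m
ΔT_a = T_lim − T_in = 219.6 − 192.3 = 27.3 K
γ̇_max² = ΔT_a·ρ·cp / (η·t_res) = [27.3 × 920 × 1598] / [5388 × 90.6815] = 82.1449 s⁻²
Take the square root: γ̇_max = √(82.1449) = 9.06338 s⁻¹
N_max = γ̇_max·h / (π·D) = 9.06338 · 0.00777 / (π · 0.0546) = 0.410553 rev/s = 24.6332 rpm

value=24.63 rpm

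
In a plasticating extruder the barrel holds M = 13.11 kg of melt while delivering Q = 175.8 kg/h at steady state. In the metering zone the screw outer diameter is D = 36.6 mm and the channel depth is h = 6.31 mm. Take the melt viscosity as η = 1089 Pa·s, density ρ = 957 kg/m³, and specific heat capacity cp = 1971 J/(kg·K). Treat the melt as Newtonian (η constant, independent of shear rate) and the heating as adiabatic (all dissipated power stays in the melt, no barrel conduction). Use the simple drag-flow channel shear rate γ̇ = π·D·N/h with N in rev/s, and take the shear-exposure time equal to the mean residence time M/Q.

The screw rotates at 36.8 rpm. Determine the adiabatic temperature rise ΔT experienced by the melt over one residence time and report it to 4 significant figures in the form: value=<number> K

value=19.36 K

Throughput in SI: Q_s = 175.8 kg/h ÷ 3600 s/h = 0.0488333 kg/s
Mean residence time: t_res = M/Q_s = 13.11 kg / 0.0488333 kg/s = 268.464 s
Convert to SI: D = 0.0366 m, h = 0.00631 m, N = 36.8/60 = 0.613333 rev/s
Shear rate: γ̇ = πDN/h = π·0.0366·0.613333/0.00631 = 11.1763 s⁻¹
ΔT = η·γ̇²·t_res/(ρ·cp) = [1089 × 11.1763² × 268.464] / [957 × 1971] = 19.3603 K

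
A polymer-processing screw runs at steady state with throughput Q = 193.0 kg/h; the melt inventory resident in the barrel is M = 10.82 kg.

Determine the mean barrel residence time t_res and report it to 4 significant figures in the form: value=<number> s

Throughput in SI: Q_s = 193.0 kg/h ÷ 3600 s/h = 0.0536111 kg/s
t_res = M / Q_s = 10.82 ÷ 0.0536111 = 201.824 s

value=201.8 s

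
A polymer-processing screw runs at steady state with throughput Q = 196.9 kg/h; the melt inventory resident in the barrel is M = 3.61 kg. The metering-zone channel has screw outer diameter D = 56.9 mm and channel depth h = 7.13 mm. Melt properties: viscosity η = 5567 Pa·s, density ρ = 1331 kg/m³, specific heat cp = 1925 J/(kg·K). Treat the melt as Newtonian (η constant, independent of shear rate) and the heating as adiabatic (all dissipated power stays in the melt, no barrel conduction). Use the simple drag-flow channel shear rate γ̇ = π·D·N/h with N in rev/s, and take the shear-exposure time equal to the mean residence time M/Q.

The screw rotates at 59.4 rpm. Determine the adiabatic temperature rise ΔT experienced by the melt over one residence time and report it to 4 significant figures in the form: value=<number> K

Throughput in SI: Q_s = 196.9 kg/h ÷ 3600 s/h = 0.0546944 kg/s
t_res = M / Q_s = 3.61 / 0.0546944 = 66.003 s
Geometry in metres: D = 56.9 mm → 0.0569 m, h = 7.13 mm → 0.00713 m; screw speed N = 59.4 rpm = 0.99 rev/s
Shear rate: γ̇ = πDN/h = π·0.0569·0.99/0.00713 = 24.8203 s⁻¹
Adiabatic rise: ΔT = η γ̇² t_res / (ρ cp) = 5567·(24.8203)²·66.003 / (1331·1925) = 88.347 K

value=88.35 K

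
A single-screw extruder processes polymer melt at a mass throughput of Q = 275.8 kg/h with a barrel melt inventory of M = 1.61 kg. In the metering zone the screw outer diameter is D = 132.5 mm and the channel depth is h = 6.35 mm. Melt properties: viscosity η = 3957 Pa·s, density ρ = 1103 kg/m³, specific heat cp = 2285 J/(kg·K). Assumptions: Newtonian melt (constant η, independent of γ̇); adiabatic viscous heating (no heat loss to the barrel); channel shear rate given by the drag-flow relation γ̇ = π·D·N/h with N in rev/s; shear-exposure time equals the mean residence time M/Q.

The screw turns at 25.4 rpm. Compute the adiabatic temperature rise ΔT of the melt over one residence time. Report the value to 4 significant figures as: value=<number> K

value=25.41 K

Convert throughput: Q = 275.8 kg/h = 275.8/3600 = 0.0766111 kg/s
Mean residence time: t_res = M/Q_s = 1.61 kg / 0.0766111 kg/s = 21.0152 s
Convert to SI: D = 0.1325 m, h = 0.00635 m, N = 25.4/60 = 0.423333 rev/s
γ̇ = π·D·N / h = π · 0.1325 · 0.423333 / 0.00635 = 27.7507 s⁻¹
ΔT = η·γ̇²·t_res/(ρ·cp) = [3957 × 27.7507² × 21.0152] / [1103 × 2285] = 25.409 K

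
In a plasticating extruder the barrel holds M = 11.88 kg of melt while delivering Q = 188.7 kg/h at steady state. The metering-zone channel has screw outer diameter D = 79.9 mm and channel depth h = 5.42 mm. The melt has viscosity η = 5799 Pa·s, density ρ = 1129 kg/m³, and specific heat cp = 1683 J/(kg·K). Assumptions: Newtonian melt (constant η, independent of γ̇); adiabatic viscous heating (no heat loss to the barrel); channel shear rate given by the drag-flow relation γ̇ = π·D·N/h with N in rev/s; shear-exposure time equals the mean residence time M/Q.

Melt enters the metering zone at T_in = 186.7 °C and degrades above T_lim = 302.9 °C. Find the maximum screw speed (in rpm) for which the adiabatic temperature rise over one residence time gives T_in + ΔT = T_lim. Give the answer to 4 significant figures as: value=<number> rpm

value=16.79 rpm

Q_s = Q / 3600 = 188.7 / 3600 = 0.0524167 kg/s
t_res = M / Q_s = 11.88 ÷ 0.0524167 = 226.645 s
Convert to metres: D = 0.0799 m, h = 0.00542 m
ΔT_a = T_lim − T_in = 302.9 − 186.7 = 116.2 K
γ̇_max² = ΔT_a·ρ·cp / (η·t_res) = [116.2 × 1129 × 1683] / [5799 × 226.645] = 167.99 s⁻²
Take the square root: γ̇_max = √(167.99) = 12.9611 s⁻¹
Solve γ̇ = πDN/h for N: N_max = γ̇_max·h/(π·D) = 12.9611 × 0.00542 / (π × 0.0799) = 0.279862 rev/s = 16.7917 rpm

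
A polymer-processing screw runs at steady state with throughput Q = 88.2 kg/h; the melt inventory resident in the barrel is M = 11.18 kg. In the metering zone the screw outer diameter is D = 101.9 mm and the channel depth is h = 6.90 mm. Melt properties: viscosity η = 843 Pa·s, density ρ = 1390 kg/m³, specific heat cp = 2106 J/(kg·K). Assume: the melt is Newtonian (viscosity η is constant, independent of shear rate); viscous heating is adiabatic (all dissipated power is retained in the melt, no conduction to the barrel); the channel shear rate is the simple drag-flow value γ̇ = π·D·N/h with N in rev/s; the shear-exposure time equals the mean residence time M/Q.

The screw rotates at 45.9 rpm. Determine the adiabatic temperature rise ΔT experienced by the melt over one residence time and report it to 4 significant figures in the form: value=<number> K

Q_s = Q / 3600 = 88.2 / 3600 = 0.0245 kg/s
t_res = M / Q_s = 11.18 / 0.0245 = 456.327 s
Geometry in metres: D = 101.9 mm → 0.1019 m, h = 6.90 mm → 0.0069 m; screw speed N = 45.9 rpm = 0.765 rev/s
Shear rate: γ̇ = πDN/h = π·0.1019·0.765/0.0069 = 35.4925 s⁻¹
ΔT = η·γ̇²·t_res / (ρ·cp) = 843 · (35.4925)² · 456.327 / (1390 · 2106) = 165.54 K

value=165.5 K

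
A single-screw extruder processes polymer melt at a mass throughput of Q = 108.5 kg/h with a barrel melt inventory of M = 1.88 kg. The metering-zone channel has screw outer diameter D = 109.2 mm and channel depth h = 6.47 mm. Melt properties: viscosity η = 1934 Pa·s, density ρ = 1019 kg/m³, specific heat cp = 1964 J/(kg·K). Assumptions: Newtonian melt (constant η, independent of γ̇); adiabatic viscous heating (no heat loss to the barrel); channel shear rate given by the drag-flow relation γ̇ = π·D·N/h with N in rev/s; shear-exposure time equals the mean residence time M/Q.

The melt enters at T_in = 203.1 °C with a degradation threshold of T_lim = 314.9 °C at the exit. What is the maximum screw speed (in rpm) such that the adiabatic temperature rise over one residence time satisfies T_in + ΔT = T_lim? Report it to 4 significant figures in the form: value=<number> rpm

Q_s = Q / 3600 = 108.5 / 3600 = 0.0301389 kg/s
Mean residence time: t_res = M/Q_s = 1.88 kg / 0.0301389 kg/s = 62.3779 s
D = 109.2 mm = 0.1092 m;  h = 6.47 mm = 0.00647 m
Allowable rise: ΔT_a = T_lim − T_in = 314.9 − 203.1 = 111.8 K
Invert ΔT = ηγ̇²t_res/(ρcp) for γ̇: γ̇_max² = ΔT_a ρ cp / (η t_res) = 111.8·1019·1964 / (1934·62.3779) = 1854.69 s⁻²
γ̇_max = √1854.69 = 43.0661 s⁻¹
Solve γ̇ = πDN/h for N: N_max = γ̇_max·h/(π·D) = 43.0661 × 0.00647 / (π × 0.1092) = 0.812207 rev/s = 48.7324 rpm

value=48.73 rpm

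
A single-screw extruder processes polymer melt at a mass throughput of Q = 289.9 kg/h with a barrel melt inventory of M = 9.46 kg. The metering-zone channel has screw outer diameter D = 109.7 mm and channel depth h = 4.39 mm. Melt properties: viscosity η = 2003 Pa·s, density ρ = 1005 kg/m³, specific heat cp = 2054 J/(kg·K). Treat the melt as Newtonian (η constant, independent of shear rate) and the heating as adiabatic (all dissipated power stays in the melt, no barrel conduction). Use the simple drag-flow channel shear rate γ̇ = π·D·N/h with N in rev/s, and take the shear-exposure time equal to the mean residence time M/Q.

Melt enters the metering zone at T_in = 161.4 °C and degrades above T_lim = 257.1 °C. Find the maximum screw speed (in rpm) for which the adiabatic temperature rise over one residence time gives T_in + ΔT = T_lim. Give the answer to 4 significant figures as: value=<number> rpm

value=22.15 rpm

Convert throughput: Q = 289.9 kg/h = 289.9/3600 = 0.0805278 kg/s
t_res = M / Q_s = 9.46 / 0.0805278 = 117.475 s
Geometry in SI: D = 109.7 mm → 0.1097 m, h = 4.39 mm → 0.00439 m
Allowable rise: ΔT_a = T_lim − T_in = 257.1 − 161.4 = 95.7 K
Invert ΔT = ηγ̇²t_res/(ρcp) for γ̇: γ̇_max² = ΔT_a ρ cp / (η t_res) = 95.7·1005·2054 / (2003·117.475) = 839.561 s⁻²
γ̇_max = √839.561 = 28.9752 s⁻¹
Solve γ̇ = πDN/h for N: N_max = γ̇_max·h/(π·D) = 28.9752 × 0.00439 / (π × 0.1097) = 0.369092 rev/s = 22.1455 rpm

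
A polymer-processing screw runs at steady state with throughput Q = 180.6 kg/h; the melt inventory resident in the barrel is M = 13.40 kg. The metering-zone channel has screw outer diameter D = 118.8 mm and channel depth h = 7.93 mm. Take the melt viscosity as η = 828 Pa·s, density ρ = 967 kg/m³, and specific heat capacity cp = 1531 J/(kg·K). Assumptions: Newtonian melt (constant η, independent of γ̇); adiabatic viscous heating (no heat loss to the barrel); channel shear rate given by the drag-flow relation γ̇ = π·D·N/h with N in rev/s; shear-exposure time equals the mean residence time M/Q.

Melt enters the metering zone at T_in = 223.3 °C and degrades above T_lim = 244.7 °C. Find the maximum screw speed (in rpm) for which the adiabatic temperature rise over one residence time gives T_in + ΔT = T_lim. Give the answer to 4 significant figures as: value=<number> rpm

value=15.26 rpm

Convert throughput: Q = 180.6 kg/h = 180.6/3600 = 0.0501667 kg/s
Mean residence time: t_res = M/Q_s = 13.40 kg / 0.0501667 kg/s = 267.11 s
D = 118.8 mm = 0.1188 m;  h = 7.93 mm = 0.00793 m
ΔT_a = T_lim − T_in = 244.7 − 223.3 = 21.4 K
Invert ΔT = ηγ̇²t_res/(ρcp) for γ̇: γ̇_max² = ΔT_a ρ cp / (η t_res) = 21.4·967·1531 / (828·267.11) = 143.25 s⁻²
Take the square root: γ̇_max = √(143.25) = 11.9687 s⁻¹
N_max = γ̇_max·h / (π·D) = 11.9687 · 0.00793 / (π · 0.1188) = 0.254305 rev/s = 15.2583 rpm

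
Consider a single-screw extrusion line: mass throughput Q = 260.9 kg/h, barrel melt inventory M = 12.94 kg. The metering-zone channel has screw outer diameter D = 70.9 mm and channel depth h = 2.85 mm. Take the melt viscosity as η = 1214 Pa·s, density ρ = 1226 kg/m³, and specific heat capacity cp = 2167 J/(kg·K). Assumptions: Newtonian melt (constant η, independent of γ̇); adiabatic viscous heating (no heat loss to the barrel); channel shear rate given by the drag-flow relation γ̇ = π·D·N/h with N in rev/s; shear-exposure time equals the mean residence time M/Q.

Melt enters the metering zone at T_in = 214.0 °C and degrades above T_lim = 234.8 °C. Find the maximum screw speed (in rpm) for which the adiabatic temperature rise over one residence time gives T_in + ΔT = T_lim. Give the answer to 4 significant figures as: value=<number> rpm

value=12.26 rpm

Throughput in SI: Q_s = 260.9 kg/h ÷ 3600 s/h = 0.0724722 kg/s
Mean residence time: t_res = M/Q_s = 12.94 kg / 0.0724722 kg/s = 178.551 s
D = 70.9 mm = 0.0709 m;  h = 2.85 mm = 0.00285 m
Allowable rise: ΔT_a = T_lim − T_in = 234.8 − 214.0 = 20.8 K
γ̇_max² = ΔT_a·ρ·cp / (η·t_res) = [20.8 × 1226 × 2167] / [1214 × 178.551] = 254.936 s⁻²
γ̇_max = sqrt(254.936) = 15.9667 s⁻¹
N_max = γ̇_max·h / (π·D) = 15.9667 · 0.00285 / (π · 0.0709) = 0.204298 rev/s = 12.2579 rpm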